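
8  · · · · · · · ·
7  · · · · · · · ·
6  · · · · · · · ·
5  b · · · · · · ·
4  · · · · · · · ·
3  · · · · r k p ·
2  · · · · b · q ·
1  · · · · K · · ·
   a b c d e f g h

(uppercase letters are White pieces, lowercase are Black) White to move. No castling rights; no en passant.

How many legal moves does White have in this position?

White to move; king on e1.
In check: yes, from the black bishop on a5.
Legal moves: none.
Count: 0.

0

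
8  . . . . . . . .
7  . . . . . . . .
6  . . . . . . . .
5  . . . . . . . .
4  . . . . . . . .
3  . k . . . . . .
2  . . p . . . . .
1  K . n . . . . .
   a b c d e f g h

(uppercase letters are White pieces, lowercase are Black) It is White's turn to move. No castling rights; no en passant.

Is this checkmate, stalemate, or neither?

White to move; white king on a1.
In check: no.
King squares — b1: attacked by Pc2; a2: attacked by Nc1; b2: attacked by Kb3.
Legal moves for White: none.
Not in check and no legal moves → stalemate.

stalemate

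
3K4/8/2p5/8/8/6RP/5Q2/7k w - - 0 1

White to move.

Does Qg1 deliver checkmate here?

After Qg1: black king on h1; in check: yes, from the white queen on g1.
King squares — g1: attacked by Rg3; g2: attacked by Qg1; h2: attacked by Qg1.
Black has no legal moves → checkmate.

yes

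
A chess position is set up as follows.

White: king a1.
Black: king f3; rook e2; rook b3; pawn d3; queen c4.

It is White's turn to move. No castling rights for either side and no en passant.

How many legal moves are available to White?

0

White to move; king on a1.
In check: no.
Legal moves: none.
Count: 0.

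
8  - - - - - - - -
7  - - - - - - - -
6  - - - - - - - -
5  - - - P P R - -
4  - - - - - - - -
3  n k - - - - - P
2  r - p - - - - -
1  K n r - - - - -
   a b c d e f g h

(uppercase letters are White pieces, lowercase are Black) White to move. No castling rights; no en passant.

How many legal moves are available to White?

0

White to move; king on a1.
In check: yes, from the black rook on a2.
Legal moves: none.
Count: 0.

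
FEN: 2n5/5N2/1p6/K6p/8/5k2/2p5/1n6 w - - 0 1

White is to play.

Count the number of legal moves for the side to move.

White to move; king on a5.
In check: yes, from the black pawn on b6.
Legal moves: Ka6, Kb5, Kb4, Ka4.
Count: 4.

4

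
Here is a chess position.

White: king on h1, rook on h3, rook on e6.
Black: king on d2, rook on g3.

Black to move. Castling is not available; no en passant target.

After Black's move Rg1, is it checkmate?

After Rg1: white king on h1; in check: yes, from the black rook on g1.
White has 2 legal replies: Kh2, Kxg1.
In check but a legal move exists → not checkmate.

no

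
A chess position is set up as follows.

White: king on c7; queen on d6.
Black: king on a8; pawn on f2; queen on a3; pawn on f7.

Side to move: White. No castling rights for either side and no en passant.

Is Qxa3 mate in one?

yes

After Qxa3: black king on a8; in check: yes, from the white queen on a3.
King squares — a7: attacked by Qa3; b7: attacked by Kc7; b8: attacked by Kc7.
Black has no legal moves → checkmate.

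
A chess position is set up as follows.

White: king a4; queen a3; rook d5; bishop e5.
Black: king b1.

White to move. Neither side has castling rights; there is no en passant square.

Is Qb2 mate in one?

After Qb2: black king on b1; in check: yes, from the white queen on b2.
King squares — a1: attacked by Qb2; c1: attacked by Qb2; a2: attacked by Qb2; b2: attacked by Be5; c2: attacked by Qb2.
Black has no legal moves → checkmate.

yes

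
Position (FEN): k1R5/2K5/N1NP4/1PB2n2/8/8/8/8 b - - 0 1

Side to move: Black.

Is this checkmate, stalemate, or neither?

Black to move; black king on a8.
In check: yes, from the white rook on c8.
King squares — a7: attacked by Bc5; b7: attacked by Kc7; b8: attacked by Na6.
Legal moves for Black: none.
In check with no legal moves → checkmate.

checkmate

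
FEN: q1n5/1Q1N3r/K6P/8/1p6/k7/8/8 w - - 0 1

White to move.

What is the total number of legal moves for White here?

White to move; king on a6.
In check: yes, from the black queen on a8.
Legal moves: Kb5, Qxa8, Qa7.
Count: 3.

3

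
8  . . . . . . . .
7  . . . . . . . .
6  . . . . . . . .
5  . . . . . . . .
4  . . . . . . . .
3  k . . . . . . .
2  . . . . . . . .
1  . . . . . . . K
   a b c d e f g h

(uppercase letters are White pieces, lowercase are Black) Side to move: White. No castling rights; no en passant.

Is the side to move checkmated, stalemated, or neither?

White to move; white king on h1.
In check: no.
Legal moves for White: Kh2, Kg2, Kg1.
White has 3 legal moves and is not in check → neither.

neither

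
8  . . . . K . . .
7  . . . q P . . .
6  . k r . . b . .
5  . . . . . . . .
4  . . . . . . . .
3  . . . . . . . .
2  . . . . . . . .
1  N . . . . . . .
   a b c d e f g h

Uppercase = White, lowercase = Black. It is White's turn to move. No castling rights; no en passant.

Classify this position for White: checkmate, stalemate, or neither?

White to move; white king on e8.
In check: yes, from the black queen on d7.
King squares — d7: available; e7: own pawn; f7: available; d8: attacked by Qd7; f8: available.
Legal moves for White: Kf8, Kf7, Kxd7.
White is in check but has 3 legal moves → neither.

neither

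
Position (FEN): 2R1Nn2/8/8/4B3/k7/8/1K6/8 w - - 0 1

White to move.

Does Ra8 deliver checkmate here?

After Ra8: black king on a4; in check: yes, from the white rook on a8.
Black has 2 legal replies: Kb5, Kb4.
In check but a legal move exists → not checkmate.

no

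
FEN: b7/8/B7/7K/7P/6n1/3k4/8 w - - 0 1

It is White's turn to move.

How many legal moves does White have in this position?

4

White to move; king on h5.
In check: yes, from the black knight on g3.
Legal moves: Kh6, Kg6, Kg5, Kg4.
Count: 4.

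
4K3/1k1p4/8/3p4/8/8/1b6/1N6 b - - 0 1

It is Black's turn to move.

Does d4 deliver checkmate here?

no

After d4: white king on e8; in check: no.
White is not in check, so this cannot be checkmate.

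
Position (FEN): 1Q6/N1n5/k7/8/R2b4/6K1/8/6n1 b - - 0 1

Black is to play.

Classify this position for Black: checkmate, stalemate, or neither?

Black to move; black king on a6.
In check: yes, from the white rook on a4.
King squares — a5: attacked by Ra4; b5: attacked by Na7; b6: attacked by Qb8; a7: attacked by Ra4; b7: attacked by Qb8.
Legal moves for Black: none.
In check with no legal moves → checkmate.

checkmate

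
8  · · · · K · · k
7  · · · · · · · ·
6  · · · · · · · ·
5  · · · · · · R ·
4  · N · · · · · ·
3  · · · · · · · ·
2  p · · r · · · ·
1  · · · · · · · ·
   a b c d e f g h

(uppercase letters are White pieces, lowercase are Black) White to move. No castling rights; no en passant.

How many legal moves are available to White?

White to move; king on e8.
In check: no.
Legal moves: Kf8, Kf7, Ke7, Rg8+, Rg7, Rg6, Rh5+, Rf5, Re5, Rd5, Rc5, Rb5, Ra5, Rg4, Rg3, Rg2, Rg1, Nc6, Na6, Nd5, Nd3, Nc2, Nxa2.
Count: 23.

23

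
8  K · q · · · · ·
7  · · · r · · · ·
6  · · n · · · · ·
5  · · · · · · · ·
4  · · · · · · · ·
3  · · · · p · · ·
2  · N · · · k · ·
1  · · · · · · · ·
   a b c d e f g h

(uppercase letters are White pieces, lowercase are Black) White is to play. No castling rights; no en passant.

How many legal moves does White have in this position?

0

White to move; king on a8.
In check: yes, from the black queen on c8.
Legal moves: none.
Count: 0.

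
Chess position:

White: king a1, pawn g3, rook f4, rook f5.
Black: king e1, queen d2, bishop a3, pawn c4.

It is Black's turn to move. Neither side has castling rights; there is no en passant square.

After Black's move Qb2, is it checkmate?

yes

After Qb2: white king on a1; in check: yes, from the black queen on b2.
King squares — b1: attacked by Qb2; a2: attacked by Qb2; b2: attacked by Ba3.
White has no legal moves → checkmate.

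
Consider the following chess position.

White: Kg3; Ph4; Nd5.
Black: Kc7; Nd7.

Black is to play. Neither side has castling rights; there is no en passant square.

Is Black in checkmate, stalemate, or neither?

neither

Black to move; black king on c7.
In check: yes, from the white knight on d5.
Legal moves for Black: Kd8, Kc8, Kb8, Kb7, Kd6, Kc6.
Black is in check but has 6 legal moves → neither.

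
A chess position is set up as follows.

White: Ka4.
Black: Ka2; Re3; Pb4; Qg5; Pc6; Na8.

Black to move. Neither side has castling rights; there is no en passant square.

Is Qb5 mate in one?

yes

After Qb5: white king on a4; in check: yes, from the black queen on b5.
King squares — a3: attacked by Ka2; b3: attacked by Ka2; b4: attacked by Qb5; a5: attacked by Qb5; b5: attacked by Pc6.
White has no legal moves → checkmate.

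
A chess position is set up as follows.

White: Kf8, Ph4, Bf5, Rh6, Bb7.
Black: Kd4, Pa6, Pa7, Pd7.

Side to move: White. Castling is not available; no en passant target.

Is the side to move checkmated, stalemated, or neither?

White to move; white king on f8.
In check: no.
Legal moves for White include: Kg8, Ke8, Kg7, Kf7, Ke7, Bc8, Ba8, Bc6, Bxa6, Bd5, Bbe4, Bf3, Bg2, Bh1, Rh8, Rh7, Rg6, Rf6, ... (list truncated; more exist).
White has legal moves and is not in check → neither.

neither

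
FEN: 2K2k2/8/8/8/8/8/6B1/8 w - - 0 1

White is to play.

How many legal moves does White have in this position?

White to move; king on c8.
In check: no.
Legal moves: Kd8, Kb8, Kd7, Kc7, Kb7, Ba8, Bb7, Bc6, Bd5, Be4, Bh3, Bf3, Bh1, Bf1.
Count: 14.

14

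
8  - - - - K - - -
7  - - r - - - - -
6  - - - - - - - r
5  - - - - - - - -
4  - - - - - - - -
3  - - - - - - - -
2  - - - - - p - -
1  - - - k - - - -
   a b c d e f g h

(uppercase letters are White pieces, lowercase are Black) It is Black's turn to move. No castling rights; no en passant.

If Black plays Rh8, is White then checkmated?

After Rh8: white king on e8; in check: yes, from the black rook on h8.
King squares — d7: attacked by Rc7; e7: attacked by Rc7; f7: attacked by Rc7; d8: attacked by Rh8; f8: attacked by Rh8.
White has no legal moves → checkmate.

yes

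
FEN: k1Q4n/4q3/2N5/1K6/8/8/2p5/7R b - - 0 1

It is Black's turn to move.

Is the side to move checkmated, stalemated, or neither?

Black to move; black king on a8.
In check: yes, from the white queen on c8.
King squares — a7: attacked by Nc6; b7: attacked by Qc8; b8: attacked by Nc6.
Legal moves for Black: none.
In check with no legal moves → checkmate.

checkmate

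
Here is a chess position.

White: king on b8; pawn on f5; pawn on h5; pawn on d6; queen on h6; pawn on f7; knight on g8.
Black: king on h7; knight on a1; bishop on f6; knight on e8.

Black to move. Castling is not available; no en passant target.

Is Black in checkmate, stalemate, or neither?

checkmate

Black to move; black king on h7.
In check: yes, from the white queen on h6.
King squares — g6: attacked by Pf5; h6: attacked by Ng8; g7: attacked by Qh6; g8: attacked by Pf7; h8: attacked by Qh6.
Legal moves for Black: none.
In check with no legal moves → checkmate.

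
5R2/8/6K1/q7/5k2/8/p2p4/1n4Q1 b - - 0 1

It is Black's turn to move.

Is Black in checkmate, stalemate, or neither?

neither

Black to move; black king on f4.
In check: yes, from the white rook on f8.
Legal moves for Black: Ke5, Ke4, Qf5+.
Black is in check but has 3 legal moves → neither.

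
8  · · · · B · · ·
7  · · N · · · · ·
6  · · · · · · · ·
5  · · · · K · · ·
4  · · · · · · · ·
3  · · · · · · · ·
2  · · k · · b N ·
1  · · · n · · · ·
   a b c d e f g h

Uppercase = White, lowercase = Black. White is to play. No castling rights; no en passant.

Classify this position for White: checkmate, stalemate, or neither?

neither

White to move; white king on e5.
In check: no.
Legal moves for White include: Bf7, Bd7, Bg6+, Bc6, Bh5, Bb5, Ba4+, Na8, Ne6, Na6, Nd5, Nb5, Kf6, Ke6, Kd6, Kf5, Kd5, Kf4, ... (list truncated; more exist).
White has legal moves and is not in check → neither.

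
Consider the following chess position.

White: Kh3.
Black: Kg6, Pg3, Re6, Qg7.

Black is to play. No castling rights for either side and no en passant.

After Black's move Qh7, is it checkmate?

no

After Qh7: white king on h3; in check: yes, from the black queen on h7.
White has 3 legal replies: Kg4, Kxg3, Kg2.
In check but a legal move exists → not checkmate.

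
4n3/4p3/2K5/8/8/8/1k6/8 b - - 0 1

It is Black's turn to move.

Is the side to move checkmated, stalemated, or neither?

Black to move; black king on b2.
In check: no.
Legal moves for Black: Ng7, Nc7, Nf6, Nd6, Kc3, Kb3, Ka3, Kc2, Ka2, Kc1, Kb1, Ka1, e6, e5.
Black has 14 legal moves and is not in check → neither.

neither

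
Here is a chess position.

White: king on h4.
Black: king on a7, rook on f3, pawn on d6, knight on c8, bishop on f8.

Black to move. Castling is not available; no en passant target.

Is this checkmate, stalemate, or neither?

neither

Black to move; black king on a7.
In check: no.
Legal moves for Black include: Bg7, Be7+, Bh6, Ne7, Nb6, Kb8, Ka8, Kb7, Kb6, Ka6, Rf7, Rf6, Rf5, Rf4+, Rh3+, Rg3, Re3, Rd3, ... (list truncated; more exist).
Black has legal moves and is not in check → neither.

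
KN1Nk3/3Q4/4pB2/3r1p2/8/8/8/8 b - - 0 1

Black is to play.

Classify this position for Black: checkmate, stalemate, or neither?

neither

Black to move; black king on e8.
In check: yes, from the white queen on d7.
Legal moves for Black: Kf8, Rxd7.
Black is in check but has 2 legal moves → neither.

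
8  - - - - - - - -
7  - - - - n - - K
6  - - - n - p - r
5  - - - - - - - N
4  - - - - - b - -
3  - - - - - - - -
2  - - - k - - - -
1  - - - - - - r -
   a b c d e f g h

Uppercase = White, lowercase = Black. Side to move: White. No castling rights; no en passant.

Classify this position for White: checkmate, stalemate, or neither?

checkmate

White to move; white king on h7.
In check: yes, from the black rook on h6.
King squares — g6: attacked by Rg1; h6: attacked by Bf4; g7: attacked by Rg1; g8: attacked by Rg1; h8: attacked by Rh6.
Legal moves for White: none.
In check with no legal moves → checkmate.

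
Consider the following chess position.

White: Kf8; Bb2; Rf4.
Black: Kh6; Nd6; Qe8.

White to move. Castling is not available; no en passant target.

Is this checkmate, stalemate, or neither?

checkmate

White to move; white king on f8.
In check: yes, from the black queen on e8.
King squares — e7: attacked by Qe8; f7: attacked by Nd6; g7: attacked by Kh6; e8: attacked by Nd6; g8: attacked by Qe8.
Legal moves for White: none.
In check with no legal moves → checkmate.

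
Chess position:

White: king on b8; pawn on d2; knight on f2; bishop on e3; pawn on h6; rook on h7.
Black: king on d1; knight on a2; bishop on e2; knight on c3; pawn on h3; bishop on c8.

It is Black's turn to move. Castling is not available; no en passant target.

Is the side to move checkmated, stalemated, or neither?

neither

Black to move; black king on d1.
In check: yes, from the white knight on f2.
King squares — c1: available; e1: available; c2: available; d2: attacked by Be3; e2: own bishop.
Legal moves for Black: Kc2, Ke1, Kc1.
Black is in check but has 3 legal moves → neither.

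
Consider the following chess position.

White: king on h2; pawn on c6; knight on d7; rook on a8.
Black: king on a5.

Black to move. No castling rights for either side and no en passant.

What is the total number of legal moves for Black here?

2

Black to move; king on a5.
In check: yes, from the white rook on a8.
Legal moves: Kb5, Kb4.
Count: 2.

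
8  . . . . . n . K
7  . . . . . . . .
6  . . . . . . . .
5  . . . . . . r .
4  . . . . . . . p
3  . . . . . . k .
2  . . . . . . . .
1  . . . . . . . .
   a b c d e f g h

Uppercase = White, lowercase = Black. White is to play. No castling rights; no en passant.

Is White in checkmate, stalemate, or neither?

stalemate

White to move; white king on h8.
In check: no.
King squares — g7: attacked by Rg5; h7: attacked by Nf8; g8: attacked by Rg5.
Legal moves for White: none.
Not in check and no legal moves → stalemate.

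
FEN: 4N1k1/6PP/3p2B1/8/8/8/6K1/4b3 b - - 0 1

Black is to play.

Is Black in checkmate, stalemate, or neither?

checkmate

Black to move; black king on g8.
In check: yes, from the white pawn on h7.
King squares — f7: attacked by Bg6; g7: attacked by Ne8; h7: attacked by Bg6; f8: attacked by Pg7; h8: attacked by Pg7.
Legal moves for Black: none.
In check with no legal moves → checkmate.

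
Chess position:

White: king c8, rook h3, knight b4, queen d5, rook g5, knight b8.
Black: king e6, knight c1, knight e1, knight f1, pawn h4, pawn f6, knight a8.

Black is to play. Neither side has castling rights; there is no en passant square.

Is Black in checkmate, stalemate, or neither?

neither

Black to move; black king on e6.
In check: yes, from the white queen on d5.
King squares — d5: attacked by Nb4; e5: attacked by Qd5; f5: attacked by Qd5; d6: attacked by Qd5; f6: own pawn; d7: attacked by Qd5; e7: available; f7: attacked by Qd5.
Legal moves for Black: Ke7.
Black is in check but has 1 legal move → neither.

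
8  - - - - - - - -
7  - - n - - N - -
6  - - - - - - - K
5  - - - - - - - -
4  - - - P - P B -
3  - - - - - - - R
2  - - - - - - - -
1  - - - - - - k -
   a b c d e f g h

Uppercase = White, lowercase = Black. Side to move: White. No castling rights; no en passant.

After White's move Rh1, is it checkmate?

no

After Rh1: black king on g1; in check: yes, from the white rook on h1.
Black has 3 legal replies: Kg2, Kf2, Kxh1.
In check but a legal move exists → not checkmate.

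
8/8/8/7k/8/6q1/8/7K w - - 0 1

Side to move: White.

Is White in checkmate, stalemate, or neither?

White to move; white king on h1.
In check: no.
King squares — g1: attacked by Qg3; g2: attacked by Qg3; h2: attacked by Qg3.
Legal moves for White: none.
Not in check and no legal moves → stalemate.

stalemate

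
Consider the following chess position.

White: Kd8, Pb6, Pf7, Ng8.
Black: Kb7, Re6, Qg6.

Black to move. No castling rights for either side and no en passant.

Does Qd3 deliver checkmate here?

yes

After Qd3: white king on d8; in check: yes, from the black queen on d3.
King squares — c7: attacked by Kb7; d7: attacked by Qd3; e7: attacked by Re6; c8: attacked by Kb7; e8: attacked by Re6.
White has no legal moves → checkmate.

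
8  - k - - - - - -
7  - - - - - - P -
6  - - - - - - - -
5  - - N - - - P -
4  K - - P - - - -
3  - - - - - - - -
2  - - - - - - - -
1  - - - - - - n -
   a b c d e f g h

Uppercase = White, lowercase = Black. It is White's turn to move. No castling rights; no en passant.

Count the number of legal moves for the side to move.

18

White to move; king on a4.
In check: no.
Legal moves: Nd7+, Nb7, Ne6, Na6+, Ne4, Nd3, Nb3, Kb5, Ka5, Kb4, Kb3, Ka3, g8=Q+, g8=R+, g8=B, g8=N, g6, d5.
Count: 18.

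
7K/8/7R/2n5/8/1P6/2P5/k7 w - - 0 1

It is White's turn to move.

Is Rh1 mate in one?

After Rh1: black king on a1; in check: yes, from the white rook on h1.
Black has 2 legal replies: Kb2, Ka2.
In check but a legal move exists → not checkmate.

no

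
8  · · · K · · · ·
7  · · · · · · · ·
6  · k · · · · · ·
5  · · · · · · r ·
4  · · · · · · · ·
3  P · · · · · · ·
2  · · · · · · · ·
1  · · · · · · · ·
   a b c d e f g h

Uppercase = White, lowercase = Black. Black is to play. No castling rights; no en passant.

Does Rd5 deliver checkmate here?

After Rd5: white king on d8; in check: yes, from the black rook on d5.
White has 3 legal replies: Ke8, Kc8, Ke7.
In check but a legal move exists → not checkmate.

no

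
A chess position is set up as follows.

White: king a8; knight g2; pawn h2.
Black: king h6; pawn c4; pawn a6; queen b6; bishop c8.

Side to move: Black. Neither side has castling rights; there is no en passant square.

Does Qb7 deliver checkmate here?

yes

After Qb7: white king on a8; in check: yes, from the black queen on b7.
King squares — a7: attacked by Qb7; b7: attacked by Bc8; b8: attacked by Qb7.
White has no legal moves → checkmate.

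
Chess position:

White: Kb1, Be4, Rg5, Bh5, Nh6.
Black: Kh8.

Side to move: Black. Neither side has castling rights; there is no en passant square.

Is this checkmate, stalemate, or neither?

Black to move; black king on h8.
In check: no.
King squares — g7: attacked by Rg5; h7: attacked by Be4; g8: attacked by Rg5.
Legal moves for Black: none.
Not in check and no legal moves → stalemate.

stalemate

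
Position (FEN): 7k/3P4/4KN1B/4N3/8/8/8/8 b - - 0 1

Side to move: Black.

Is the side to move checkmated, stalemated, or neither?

stalemate

Black to move; black king on h8.
In check: no.
King squares — g7: attacked by Bh6; h7: attacked by Nf6; g8: attacked by Nf6.
Legal moves for Black: none.
Not in check and no legal moves → stalemate.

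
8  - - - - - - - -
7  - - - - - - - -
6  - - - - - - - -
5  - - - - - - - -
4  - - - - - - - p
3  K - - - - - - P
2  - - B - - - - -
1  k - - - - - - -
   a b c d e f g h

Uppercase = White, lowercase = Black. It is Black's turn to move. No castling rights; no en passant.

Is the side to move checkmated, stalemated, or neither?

stalemate

Black to move; black king on a1.
In check: no.
King squares — b1: attacked by Bc2; a2: attacked by Ka3; b2: attacked by Ka3.
Legal moves for Black: none.
Not in check and no legal moves → stalemate.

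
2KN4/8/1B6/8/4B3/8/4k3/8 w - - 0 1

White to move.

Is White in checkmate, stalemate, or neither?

neither

White to move; white king on c8.
In check: no.
Legal moves for White include: Nf7, Nb7, Ne6, Nc6, Kb8, Kd7, Kc7, Kb7, Bc7, Ba7, Bc5, Ba5, Bd4, Be3, Bf2, Bg1, Ba8, Bh7, ... (list truncated; more exist).
White has legal moves and is not in check → neither.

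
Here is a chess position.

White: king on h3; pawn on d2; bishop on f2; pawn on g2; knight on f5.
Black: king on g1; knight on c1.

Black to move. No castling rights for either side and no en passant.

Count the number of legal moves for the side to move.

Black to move; king on g1.
In check: yes, from the white bishop on f2.
Legal moves: Kxf2, Kh1, Kf1.
Count: 3.

3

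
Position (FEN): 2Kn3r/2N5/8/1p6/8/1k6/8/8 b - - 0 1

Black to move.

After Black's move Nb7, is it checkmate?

After Nb7: white king on c8; in check: yes, from the black rook on h8.
White has 3 legal replies: Kd7, Kxb7, Ne8.
In check but a legal move exists → not checkmate.

no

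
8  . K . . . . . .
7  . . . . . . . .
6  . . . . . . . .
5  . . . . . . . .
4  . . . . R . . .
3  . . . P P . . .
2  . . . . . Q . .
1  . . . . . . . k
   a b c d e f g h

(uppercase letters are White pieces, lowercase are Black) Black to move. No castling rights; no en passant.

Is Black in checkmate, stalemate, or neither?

Black to move; black king on h1.
In check: no.
King squares — g1: attacked by Qf2; g2: attacked by Qf2; h2: attacked by Qf2.
Legal moves for Black: none.
Not in check and no legal moves → stalemate.

stalemate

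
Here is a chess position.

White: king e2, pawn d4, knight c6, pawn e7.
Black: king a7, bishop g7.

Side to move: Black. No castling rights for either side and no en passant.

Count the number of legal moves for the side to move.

Black to move; king on a7.
In check: yes, from the white knight on c6.
Legal moves: Ka8, Kb7, Kb6, Ka6.
Count: 4.

4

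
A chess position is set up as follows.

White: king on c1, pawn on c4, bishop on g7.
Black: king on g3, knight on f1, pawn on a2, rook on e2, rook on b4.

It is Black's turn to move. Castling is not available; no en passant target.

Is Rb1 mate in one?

yes

After Rb1: white king on c1; in check: yes, from the black rook on b1.
King squares — b1: attacked by Pa2; d1: attacked by Rb1; b2: attacked by Rb1; c2: attacked by Re2; d2: attacked by Nf1.
White has no legal moves → checkmate.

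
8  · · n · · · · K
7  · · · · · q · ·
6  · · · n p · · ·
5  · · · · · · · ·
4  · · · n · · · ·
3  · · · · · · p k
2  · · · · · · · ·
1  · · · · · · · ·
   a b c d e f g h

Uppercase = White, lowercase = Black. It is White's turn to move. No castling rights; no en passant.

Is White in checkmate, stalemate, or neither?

White to move; white king on h8.
In check: no.
King squares — g7: attacked by Qf7; h7: attacked by Qf7; g8: attacked by Qf7.
Legal moves for White: none.
Not in check and no legal moves → stalemate.

stalemate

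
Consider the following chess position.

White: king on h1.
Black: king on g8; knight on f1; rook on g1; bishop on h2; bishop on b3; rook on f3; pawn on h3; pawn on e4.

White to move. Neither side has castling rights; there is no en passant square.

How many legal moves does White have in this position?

White to move; king on h1.
In check: yes, from the black rook on g1.
Legal moves: none.
Count: 0.

0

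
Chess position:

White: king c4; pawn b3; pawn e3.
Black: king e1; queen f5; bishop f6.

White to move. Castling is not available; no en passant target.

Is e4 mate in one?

no

After e4: black king on e1; in check: no.
Black is not in check, so this cannot be checkmate.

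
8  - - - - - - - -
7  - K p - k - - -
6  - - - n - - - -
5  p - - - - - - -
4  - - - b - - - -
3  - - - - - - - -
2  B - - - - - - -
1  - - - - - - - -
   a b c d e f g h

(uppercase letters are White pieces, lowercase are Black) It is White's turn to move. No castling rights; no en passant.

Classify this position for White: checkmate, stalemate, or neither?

neither

White to move; white king on b7.
In check: yes, from the black knight on d6.
Legal moves for White: Kb8, Ka8, Kxc7, Kc6, Ka6.
White is in check but has 5 legal moves → neither.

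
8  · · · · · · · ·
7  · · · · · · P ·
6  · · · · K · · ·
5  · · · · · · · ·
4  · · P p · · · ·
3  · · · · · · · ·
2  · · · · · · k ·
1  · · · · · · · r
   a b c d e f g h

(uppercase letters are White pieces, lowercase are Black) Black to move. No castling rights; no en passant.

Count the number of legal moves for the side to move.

22

Black to move; king on g2.
In check: no.
Legal moves: Kh3, Kg3, Kf3, Kh2, Kf2, Kg1, Kf1, Rh8, Rh7, Rh6+, Rh5, Rh4, Rh3, Rh2, Rg1, Rf1, Re1+, Rd1, Rc1, Rb1, Ra1, d3.
Count: 22.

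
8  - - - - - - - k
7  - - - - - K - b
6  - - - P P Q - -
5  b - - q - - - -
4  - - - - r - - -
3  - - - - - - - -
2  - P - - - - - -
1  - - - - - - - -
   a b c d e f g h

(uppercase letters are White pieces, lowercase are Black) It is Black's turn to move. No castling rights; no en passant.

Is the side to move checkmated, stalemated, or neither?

checkmate

Black to move; black king on h8.
In check: yes, from the white queen on f6.
King squares — g7: attacked by Qf6; h7: own bishop; g8: attacked by Kf7.
Legal moves for Black: none.
In check with no legal moves → checkmate.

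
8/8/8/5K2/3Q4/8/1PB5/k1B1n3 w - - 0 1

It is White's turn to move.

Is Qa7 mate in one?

After Qa7: black king on a1; in check: yes, from the white queen on a7.
King squares — b1: attacked by Bc2; a2: attacked by Qa7; b2: attacked by Bc1.
Black has no legal moves → checkmate.

yes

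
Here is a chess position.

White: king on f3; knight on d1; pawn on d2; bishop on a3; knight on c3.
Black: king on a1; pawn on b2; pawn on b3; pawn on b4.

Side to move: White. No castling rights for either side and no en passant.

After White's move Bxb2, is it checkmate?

yes

After Bxb2: black king on a1; in check: yes, from the white bishop on b2.
King squares — b1: attacked by Nc3; a2: attacked by Nc3; b2: attacked by Nd1.
Black has no legal moves → checkmate.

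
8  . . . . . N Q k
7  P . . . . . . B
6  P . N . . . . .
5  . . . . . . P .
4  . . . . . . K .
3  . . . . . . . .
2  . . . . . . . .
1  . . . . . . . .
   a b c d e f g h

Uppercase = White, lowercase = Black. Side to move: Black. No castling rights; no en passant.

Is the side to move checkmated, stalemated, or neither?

checkmate

Black to move; black king on h8.
In check: yes, from the white queen on g8.
King squares — g7: attacked by Qg8; h7: attacked by Nf8; g8: attacked by Bh7.
Legal moves for Black: none.
In check with no legal moves → checkmate.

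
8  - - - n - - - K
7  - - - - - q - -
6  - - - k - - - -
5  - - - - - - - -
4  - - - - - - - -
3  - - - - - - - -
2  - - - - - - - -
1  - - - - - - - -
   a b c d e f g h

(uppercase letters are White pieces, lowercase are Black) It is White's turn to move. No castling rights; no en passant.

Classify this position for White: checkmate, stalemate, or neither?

White to move; white king on h8.
In check: no.
King squares — g7: attacked by Qf7; h7: attacked by Qf7; g8: attacked by Qf7.
Legal moves for White: none.
Not in check and no legal moves → stalemate.

stalemate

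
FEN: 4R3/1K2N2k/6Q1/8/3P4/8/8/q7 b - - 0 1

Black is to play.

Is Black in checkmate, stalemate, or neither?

Black to move; black king on h7.
In check: yes, from the white queen on g6.
King squares — g6: attacked by Ne7; h6: attacked by Qg6; g7: attacked by Qg6; g8: attacked by Qg6; h8: attacked by Re8.
Legal moves for Black: none.
In check with no legal moves → checkmate.

checkmate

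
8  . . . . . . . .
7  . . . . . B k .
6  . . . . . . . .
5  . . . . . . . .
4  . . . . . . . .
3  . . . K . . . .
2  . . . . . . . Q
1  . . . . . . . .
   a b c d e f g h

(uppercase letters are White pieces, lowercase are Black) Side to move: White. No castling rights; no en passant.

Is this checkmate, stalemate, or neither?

White to move; white king on d3.
In check: no.
Legal moves for White include: Bg8, Be8, Bg6, Be6, Bh5, Bd5, Bc4, Bb3, Ba2, Ke4, Kd4, Kc4, Ke3, Kc3, Ke2, Kd2, Kc2, Qh8+, ... (list truncated; more exist).
White has legal moves and is not in check → neither.

neither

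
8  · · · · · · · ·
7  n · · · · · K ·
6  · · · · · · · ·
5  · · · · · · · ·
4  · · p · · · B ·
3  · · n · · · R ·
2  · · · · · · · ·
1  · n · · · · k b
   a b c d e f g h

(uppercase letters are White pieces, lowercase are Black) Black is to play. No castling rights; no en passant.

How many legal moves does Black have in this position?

4

Black to move; king on g1.
In check: yes, from the white rook on g3.
Legal moves: Kh2, Kf2, Kf1, Bg2.
Count: 4.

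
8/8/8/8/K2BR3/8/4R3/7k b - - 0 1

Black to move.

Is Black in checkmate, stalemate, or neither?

Black to move; black king on h1.
In check: no.
King squares — g1: attacked by Bd4; g2: attacked by Re2; h2: attacked by Re2.
Legal moves for Black: none.
Not in check and no legal moves → stalemate.

stalemate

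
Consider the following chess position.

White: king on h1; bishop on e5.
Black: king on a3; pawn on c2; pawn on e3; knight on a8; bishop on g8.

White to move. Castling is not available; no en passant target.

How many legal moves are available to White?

White to move; king on h1.
In check: no.
Legal moves: Bh8, Bb8, Bg7, Bc7, Bf6, Bd6+, Bf4, Bd4, Bg3, Bc3, Bh2, Bb2+, Ba1, Kh2, Kg2, Kg1.
Count: 16.

16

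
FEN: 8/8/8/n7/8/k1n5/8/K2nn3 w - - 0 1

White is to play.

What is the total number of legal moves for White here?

White to move; king on a1.
In check: no.
Legal moves: none.
Count: 0.

0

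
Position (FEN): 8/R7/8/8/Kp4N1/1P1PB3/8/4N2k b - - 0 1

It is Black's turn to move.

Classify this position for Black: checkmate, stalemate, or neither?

Black to move; black king on h1.
In check: no.
King squares — g1: attacked by Be3; g2: attacked by Ne1; h2: attacked by Ng4.
Legal moves for Black: none.
Not in check and no legal moves → stalemate.

stalemate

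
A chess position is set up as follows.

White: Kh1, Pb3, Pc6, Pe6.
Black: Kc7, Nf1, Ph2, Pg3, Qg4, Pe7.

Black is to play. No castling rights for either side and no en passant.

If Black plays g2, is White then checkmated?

After g2: white king on h1; in check: yes, from the black pawn on g2.
King squares — g1: attacked by Ph2; g2: attacked by Qg4; h2: attacked by Nf1.
White has no legal moves → checkmate.

yes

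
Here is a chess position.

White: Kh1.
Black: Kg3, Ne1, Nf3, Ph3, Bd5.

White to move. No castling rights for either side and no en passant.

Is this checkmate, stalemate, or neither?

stalemate

White to move; white king on h1.
In check: no.
King squares — g1: attacked by Nf3; g2: attacked by Ne1; h2: attacked by Nf3.
Legal moves for White: none.
Not in check and no legal moves → stalemate.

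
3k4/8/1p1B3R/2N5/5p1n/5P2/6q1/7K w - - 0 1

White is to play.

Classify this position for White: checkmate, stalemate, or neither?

White to move; white king on h1.
In check: yes, from the black queen on g2.
King squares — g1: attacked by Qg2; g2: attacked by Nh4; h2: attacked by Qg2.
Legal moves for White: none.
In check with no legal moves → checkmate.

checkmate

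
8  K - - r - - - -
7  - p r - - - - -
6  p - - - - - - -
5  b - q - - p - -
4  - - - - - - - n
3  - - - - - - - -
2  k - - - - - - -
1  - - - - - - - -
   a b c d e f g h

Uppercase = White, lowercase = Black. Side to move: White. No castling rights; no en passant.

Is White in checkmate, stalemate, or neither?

checkmate

White to move; white king on a8.
In check: yes, from the black rook on d8.
King squares — a7: attacked by Qc5; b7: attacked by Rc7; b8: attacked by Rd8.
Legal moves for White: none.
In check with no legal moves → checkmate.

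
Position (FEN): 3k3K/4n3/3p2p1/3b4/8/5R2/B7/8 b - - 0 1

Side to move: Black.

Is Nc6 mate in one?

no

After Nc6: white king on h8; in check: no.
White is not in check, so this cannot be checkmate.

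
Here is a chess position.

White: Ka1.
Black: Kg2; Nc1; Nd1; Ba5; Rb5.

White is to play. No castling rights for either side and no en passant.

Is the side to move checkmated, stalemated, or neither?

White to move; white king on a1.
In check: no.
King squares — b1: attacked by Rb5; a2: attacked by Nc1; b2: attacked by Nd1.
Legal moves for White: none.
Not in check and no legal moves → stalemate.

stalemate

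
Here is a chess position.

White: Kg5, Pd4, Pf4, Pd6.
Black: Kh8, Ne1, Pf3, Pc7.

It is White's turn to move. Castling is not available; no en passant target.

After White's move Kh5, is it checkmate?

After Kh5: black king on h8; in check: no.
Black is not in check, so this cannot be checkmate.

no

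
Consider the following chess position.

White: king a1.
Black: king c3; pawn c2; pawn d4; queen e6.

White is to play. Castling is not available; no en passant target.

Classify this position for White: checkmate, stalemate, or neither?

White to move; white king on a1.
In check: no.
King squares — b1: attacked by Pc2; a2: attacked by Qe6; b2: attacked by Kc3.
Legal moves for White: none.
Not in check and no legal moves → stalemate.

stalemate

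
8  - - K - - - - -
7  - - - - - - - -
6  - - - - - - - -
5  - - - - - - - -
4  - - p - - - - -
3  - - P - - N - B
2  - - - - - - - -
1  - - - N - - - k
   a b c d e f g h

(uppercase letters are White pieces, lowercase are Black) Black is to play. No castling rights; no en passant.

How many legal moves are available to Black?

Black to move; king on h1.
In check: no.
Legal moves: none.
Count: 0.

0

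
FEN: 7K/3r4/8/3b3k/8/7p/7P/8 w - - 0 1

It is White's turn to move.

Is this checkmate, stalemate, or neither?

White to move; white king on h8.
In check: no.
King squares — g7: attacked by Rd7; h7: attacked by Rd7; g8: attacked by Bd5.
Legal moves for White: none.
Not in check and no legal moves → stalemate.

stalemate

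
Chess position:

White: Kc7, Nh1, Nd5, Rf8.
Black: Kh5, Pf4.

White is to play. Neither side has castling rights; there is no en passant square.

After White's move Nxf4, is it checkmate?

After Nxf4: black king on h5; in check: yes, from the white knight on f4.
Black has 4 legal replies: Kh6, Kg5, Kh4, Kg4.
In check but a legal move exists → not checkmate.

no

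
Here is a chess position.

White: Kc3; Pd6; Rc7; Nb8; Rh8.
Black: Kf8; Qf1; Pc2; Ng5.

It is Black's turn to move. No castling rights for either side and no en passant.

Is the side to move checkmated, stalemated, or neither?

Black to move; black king on f8.
In check: yes, from the white rook on h8.
King squares — e7: attacked by Pd6; f7: attacked by Rc7; g7: attacked by Rc7; e8: attacked by Rh8; g8: attacked by Rh8.
Legal moves for Black: none.
In check with no legal moves → checkmate.

checkmate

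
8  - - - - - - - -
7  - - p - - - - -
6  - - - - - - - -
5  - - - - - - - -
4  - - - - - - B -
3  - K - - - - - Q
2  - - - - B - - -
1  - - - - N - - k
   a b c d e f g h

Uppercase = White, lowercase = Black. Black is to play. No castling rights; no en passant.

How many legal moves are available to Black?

1

Black to move; king on h1.
In check: yes, from the white queen on h3.
Legal moves: Kg1.
Count: 1.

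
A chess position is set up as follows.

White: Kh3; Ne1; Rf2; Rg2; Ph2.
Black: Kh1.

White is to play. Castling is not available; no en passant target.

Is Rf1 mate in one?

yes

After Rf1: black king on h1; in check: yes, from the white rook on f1.
King squares — g1: attacked by Rf1; g2: attacked by Ne1; h2: attacked by Rg2.
Black has no legal moves → checkmate.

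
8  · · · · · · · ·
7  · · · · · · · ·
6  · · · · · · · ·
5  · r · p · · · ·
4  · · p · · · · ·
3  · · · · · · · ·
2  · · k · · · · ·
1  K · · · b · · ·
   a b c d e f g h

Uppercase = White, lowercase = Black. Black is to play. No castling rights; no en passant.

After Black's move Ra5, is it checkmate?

After Ra5: white king on a1; in check: yes, from the black rook on a5.
King squares — b1: attacked by Kc2; a2: attacked by Ra5; b2: attacked by Kc2.
White has no legal moves → checkmate.

yes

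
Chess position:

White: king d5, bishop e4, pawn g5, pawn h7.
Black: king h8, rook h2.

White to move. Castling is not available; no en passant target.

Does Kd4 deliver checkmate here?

After Kd4: black king on h8; in check: no.
Black is not in check, so this cannot be checkmate.

no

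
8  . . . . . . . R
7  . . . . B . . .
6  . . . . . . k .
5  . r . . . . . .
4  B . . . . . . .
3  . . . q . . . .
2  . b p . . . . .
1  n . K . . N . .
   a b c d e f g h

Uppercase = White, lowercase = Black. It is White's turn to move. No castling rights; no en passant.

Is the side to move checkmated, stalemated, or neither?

White to move; white king on c1.
In check: yes, from the black bishop on b2.
King squares — b1: attacked by Pc2; d1: attacked by Pc2; b2: attacked by Rb5; c2: attacked by Na1; d2: attacked by Qd3.
Legal moves for White: none.
In check with no legal moves → checkmate.

checkmate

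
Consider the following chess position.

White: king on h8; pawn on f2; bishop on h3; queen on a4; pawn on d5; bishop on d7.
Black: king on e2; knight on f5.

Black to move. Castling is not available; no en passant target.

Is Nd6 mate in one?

no

After Nd6: white king on h8; in check: no.
White is not in check, so this cannot be checkmate.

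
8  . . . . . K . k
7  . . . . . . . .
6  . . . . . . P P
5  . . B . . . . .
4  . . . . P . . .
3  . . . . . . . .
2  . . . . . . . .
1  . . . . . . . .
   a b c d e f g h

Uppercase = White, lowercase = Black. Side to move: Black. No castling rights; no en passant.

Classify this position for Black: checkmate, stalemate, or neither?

Black to move; black king on h8.
In check: no.
King squares — g7: attacked by Ph6; h7: attacked by Pg6; g8: attacked by Kf8.
Legal moves for Black: none.
Not in check and no legal moves → stalemate.

stalemate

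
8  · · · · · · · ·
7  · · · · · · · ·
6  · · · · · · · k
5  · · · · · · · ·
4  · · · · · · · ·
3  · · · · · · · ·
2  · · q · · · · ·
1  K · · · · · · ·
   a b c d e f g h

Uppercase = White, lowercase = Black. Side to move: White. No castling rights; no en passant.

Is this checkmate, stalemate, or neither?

stalemate

White to move; white king on a1.
In check: no.
King squares — b1: attacked by Qc2; a2: attacked by Qc2; b2: attacked by Qc2.
Legal moves for White: none.
Not in check and no legal moves → stalemate.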